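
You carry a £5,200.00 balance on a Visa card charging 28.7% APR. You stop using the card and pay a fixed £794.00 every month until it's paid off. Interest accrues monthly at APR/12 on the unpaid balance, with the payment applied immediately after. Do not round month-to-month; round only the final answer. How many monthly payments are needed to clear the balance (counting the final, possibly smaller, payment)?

8 payments

Monthly rate r = 28.7%/12 = 2.39167% = 0.0239167.
Recurrence: B ← B·(1+r) − £794.00.
Month 1: interest £124.37; balance after payment £4,530.37.
Month 2: interest £108.35; balance after payment £3,844.72.
Closed form: n = −ln(1 − rB₀/P)/ln(1+r) = −ln(0.84337)/ln(1.02392) ≈ 7.208, so the balance reaches zero during payment 8.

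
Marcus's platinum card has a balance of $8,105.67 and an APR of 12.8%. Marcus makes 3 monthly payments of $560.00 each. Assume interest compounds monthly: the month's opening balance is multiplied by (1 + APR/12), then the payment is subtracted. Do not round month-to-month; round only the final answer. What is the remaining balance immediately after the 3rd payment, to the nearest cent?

Monthly rate r = 12.8%/12 = 1.06667% = 0.0106667.
Each month: B ← B·(1+r) − $560.00.
Month 1: interest $86.46; balance after payment $7,632.13.
Month 2: interest $81.41; balance after payment $7,153.54.
Month 3: interest $76.30; balance after payment $6,669.84.

$6,669.84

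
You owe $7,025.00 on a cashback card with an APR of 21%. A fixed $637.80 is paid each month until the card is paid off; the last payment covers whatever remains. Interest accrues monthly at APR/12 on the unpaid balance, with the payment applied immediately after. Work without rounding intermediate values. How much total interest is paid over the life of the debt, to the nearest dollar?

Monthly rate r = 21%/12 = 1.75% = 0.0175.
Payoff takes n = ⌈−ln(1 − rB₀/P)/ln(1+r)⌉ = ⌈12.342⌉ = 13 payments; the last is $219.67.
Total paid = 12·$637.80 + $219.67 = $7,873.27.
Total interest = total paid − principal = $7,873.27 − $7,025.00 = $848.27.

$848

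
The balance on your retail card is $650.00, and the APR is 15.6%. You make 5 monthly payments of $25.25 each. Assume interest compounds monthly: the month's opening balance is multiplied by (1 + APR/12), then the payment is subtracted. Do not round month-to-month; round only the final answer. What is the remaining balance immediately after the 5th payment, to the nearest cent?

$563.79

Monthly rate r = 15.6%/12 = 1.3% = 0.013.
Each month: B ← B·(1+r) − $25.25.
Month 1: interest $8.45; balance after payment $633.20.
Month 2: interest $8.23; balance after payment $616.18.
Month 3: interest $8.01; balance after payment $598.94.
Month 4: interest $7.79; balance after payment $581.48.
Month 5: interest $7.56; balance after payment $563.79.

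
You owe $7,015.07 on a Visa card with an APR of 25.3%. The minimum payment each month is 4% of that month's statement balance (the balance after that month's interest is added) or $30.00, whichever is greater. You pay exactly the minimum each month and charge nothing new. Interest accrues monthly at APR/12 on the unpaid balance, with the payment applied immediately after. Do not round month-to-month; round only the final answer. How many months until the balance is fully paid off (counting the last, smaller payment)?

148 months

Monthly rate r = 25.3%/12 = 2.10833% = 0.0210833.
While 4% of the post-interest balance exceeds $30.00, each month B ← (B·(1+r))·(1 − 0.04), i.e. B shrinks by the factor (1+r)·0.96 = 0.98024.
This holds for months 1–114. Entering month 115 the balance is $720.99; 4% of the post-interest balance is now below $30.00, so the flat $30.00 minimum applies from here.
From month 115 a fixed $30.00 at rate r clears $720.99 in 34 more payments. Total: 114 + 34 = 148 months.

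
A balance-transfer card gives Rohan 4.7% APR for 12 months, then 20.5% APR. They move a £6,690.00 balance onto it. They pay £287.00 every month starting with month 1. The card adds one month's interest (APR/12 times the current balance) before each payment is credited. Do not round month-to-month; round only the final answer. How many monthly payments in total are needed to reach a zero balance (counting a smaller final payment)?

26 payments

Promo months 1–12 at r₀ = 4.7%/12 = 0.00391667; months 13+ at r₁ = 20.5%/12 = 0.0170833.
After month 12: iterate B ← B·(1+r₀) − £287.00 for 12 months → £3,492.13.
Then at r₁ with £287.00/mo: n₂ = −ln(1 − r₁·B/P)/ln(1+r₁) ≈ 13.76 → 14 more payments.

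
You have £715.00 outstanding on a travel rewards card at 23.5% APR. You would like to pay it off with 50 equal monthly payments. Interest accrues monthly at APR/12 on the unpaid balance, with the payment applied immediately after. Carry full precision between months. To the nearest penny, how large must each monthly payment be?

Monthly rate r = 23.5%/12 = 1.95833% = 0.0195833.
Level-payment amortization: P = B₀·r / (1 − (1+r)^(−n)) = 715.00·0.0195833 / (1 − 1.01958^(−50)).
Denominator 1 − (1+r)^(−50) = 0.620804113.
P = 14.0021 / 0.620804113 ≈ 22.55.

£22.55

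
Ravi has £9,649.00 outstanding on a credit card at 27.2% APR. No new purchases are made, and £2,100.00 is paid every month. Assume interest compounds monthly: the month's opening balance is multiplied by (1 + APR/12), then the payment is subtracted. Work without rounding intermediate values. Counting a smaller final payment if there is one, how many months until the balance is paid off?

5 months

Monthly rate r = 27.2%/12 = 2.26667% = 0.0226667.
Recurrence: B ← B·(1+r) − £2,100.00.
Month 1: interest £218.71; balance after payment £7,767.71.
Month 2: interest £176.07; balance after payment £5,843.78.
Month 3: interest £132.46; balance after payment £3,876.24.
Month 4: interest £87.86; balance after payment £1,864.10.
Month 5: interest £42.25; balance after payment £0.00.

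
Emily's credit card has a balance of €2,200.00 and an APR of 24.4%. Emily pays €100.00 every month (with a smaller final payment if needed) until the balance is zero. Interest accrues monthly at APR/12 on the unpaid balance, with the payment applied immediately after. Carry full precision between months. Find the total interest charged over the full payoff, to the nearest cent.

Monthly rate r = 24.4%/12 = 2.03333% = 0.0203333.
Payoff takes n = ⌈−ln(1 − rB₀/P)/ln(1+r)⌉ = ⌈29.459⌉ = 30 payments; the last is €46.20.
Total paid = 29·€100.00 + €46.20 = €2,946.20.
Total interest = total paid − principal = €2,946.20 − €2,200.00 = €746.20.

€746.20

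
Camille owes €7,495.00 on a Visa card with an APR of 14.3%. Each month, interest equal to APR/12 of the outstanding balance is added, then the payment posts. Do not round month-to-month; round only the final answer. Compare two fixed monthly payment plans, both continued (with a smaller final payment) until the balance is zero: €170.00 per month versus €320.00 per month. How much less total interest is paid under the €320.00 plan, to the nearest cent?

€1,853.93

Monthly rate r = 14.3%/12 = 1.19167% = 0.0119167.
At €170.00/mo: n = ⌈−ln(1 − rB₀/P)/ln(1+r)⌉ = 63 payments (last €154.85); total interest = total paid − €7,495.00 = €3,199.85.
At €320.00/mo: 28 payments (last €200.92); total interest €1,345.92.
Interest saved = €3,199.85 − €1,345.92 = €1,853.93.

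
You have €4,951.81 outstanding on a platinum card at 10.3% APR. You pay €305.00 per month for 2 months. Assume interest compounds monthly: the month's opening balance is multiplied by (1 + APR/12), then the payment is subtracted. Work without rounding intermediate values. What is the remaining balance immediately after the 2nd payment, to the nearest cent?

€4,424.56

Monthly rate r = 10.3%/12 = 0.858333% = 0.00858333.
Each month: B ← B·(1+r) − €305.00.
Month 1: interest €42.50; balance after payment €4,689.31.
Month 2: interest €40.25; balance after payment €4,424.56.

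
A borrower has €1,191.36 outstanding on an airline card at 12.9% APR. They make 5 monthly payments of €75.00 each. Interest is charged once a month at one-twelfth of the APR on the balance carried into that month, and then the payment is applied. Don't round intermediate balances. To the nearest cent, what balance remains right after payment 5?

Monthly rate r = 12.9%/12 = 1.075% = 0.01075.
Each month: B ← B·(1+r) − €75.00.
Month 1: interest €12.81; balance after payment €1,129.17.
Month 2: interest €12.14; balance after payment €1,066.31.
Month 3: interest €11.46; balance after payment €1,002.77.
Month 4: interest €10.78; balance after payment €938.55.
Month 5: interest €10.09; balance after payment €873.64.

€873.64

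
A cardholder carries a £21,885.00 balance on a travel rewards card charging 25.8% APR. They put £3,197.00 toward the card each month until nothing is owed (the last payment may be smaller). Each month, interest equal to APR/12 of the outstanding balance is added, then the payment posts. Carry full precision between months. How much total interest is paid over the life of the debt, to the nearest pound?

Monthly rate r = 25.8%/12 = 2.15% = 0.0215.
Payoff takes n = ⌈−ln(1 − rB₀/P)/ln(1+r)⌉ = ⌈7.484⌉ = 8 payments; the last is £1,556.38.
Total paid = 7·£3,197.00 + £1,556.38 = £23,935.38.
Total interest = total paid − principal = £23,935.38 − £21,885.00 = £2,050.38.

£2,050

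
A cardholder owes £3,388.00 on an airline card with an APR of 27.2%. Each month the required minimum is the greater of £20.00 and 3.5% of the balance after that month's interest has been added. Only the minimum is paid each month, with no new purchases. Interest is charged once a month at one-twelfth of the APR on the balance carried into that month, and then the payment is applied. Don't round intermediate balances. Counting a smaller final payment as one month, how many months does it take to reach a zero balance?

Monthly rate r = 27.2%/12 = 2.26667% = 0.0226667.
While 3.5% of the post-interest balance exceeds £20.00, each month B ← (B·(1+r))·(1 − 0.035), i.e. B shrinks by the factor (1+r)·0.965 = 0.98687.
This holds for months 1–137. Entering month 138 the balance is £554.32; 3.5% of the post-interest balance is now below £20.00, so the flat £20.00 minimum applies from here.
From month 138 a fixed £20.00 at rate r clears £554.32 in 45 more payments. Total: 137 + 45 = 182 months.

182 months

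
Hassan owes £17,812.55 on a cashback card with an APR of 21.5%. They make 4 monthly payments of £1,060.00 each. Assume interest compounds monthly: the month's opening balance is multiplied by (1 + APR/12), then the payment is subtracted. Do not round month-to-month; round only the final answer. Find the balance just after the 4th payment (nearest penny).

Monthly rate r = 21.5%/12 = 1.79167% = 0.0179167.
Each month: B ← B·(1+r) − £1,060.00.
Month 1: interest £319.14; balance after payment £17,071.69.
Month 2: interest £305.87; balance after payment £16,317.56.
Month 3: interest £292.36; balance after payment £15,549.92.
Month 4: interest £278.60; balance after payment £14,768.52.

£14,768.52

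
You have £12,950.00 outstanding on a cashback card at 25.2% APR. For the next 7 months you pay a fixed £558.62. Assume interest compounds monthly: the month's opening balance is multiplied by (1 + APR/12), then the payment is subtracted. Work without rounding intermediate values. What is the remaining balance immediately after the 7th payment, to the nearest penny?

£10,812.37

Monthly rate r = 25.2%/12 = 2.1% = 0.021.
Each month: B ← B·(1+r) − £558.62.
Month 1: interest £271.95; balance after payment £12,663.33.
Month 2: interest £265.93; balance after payment £12,370.64.
Month 3: interest £259.78; balance after payment £12,071.80.
Month 4: interest £253.51; balance after payment £11,766.69.
Month 5: interest £247.10; balance after payment £11,455.17.
Month 6: interest £240.56; balance after payment £11,137.11.
Month 7: interest £233.88; balance after payment £10,812.37.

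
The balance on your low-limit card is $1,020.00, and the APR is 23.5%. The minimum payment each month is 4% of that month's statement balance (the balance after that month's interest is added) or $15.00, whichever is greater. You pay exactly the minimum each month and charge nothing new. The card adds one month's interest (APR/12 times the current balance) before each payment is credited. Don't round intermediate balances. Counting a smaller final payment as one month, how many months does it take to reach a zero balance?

Monthly rate r = 23.5%/12 = 1.95833% = 0.0195833.
While 4% of the post-interest balance exceeds $15.00, each month B ← (B·(1+r))·(1 − 0.04), i.e. B shrinks by the factor (1+r)·0.96 = 0.9788.
This holds for months 1–48. Entering month 49 the balance is $364.68; 4% of the post-interest balance is now below $15.00, so the flat $15.00 minimum applies from here.
From month 49 a fixed $15.00 at rate r clears $364.68 in 34 more payments. Total: 48 + 34 = 82 months.

82 months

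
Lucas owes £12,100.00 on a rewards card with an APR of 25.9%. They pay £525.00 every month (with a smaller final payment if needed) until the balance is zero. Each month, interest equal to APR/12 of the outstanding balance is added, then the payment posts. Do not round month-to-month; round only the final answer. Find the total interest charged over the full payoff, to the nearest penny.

£4,817.27

Monthly rate r = 25.9%/12 = 2.15833% = 0.0215833.
Payoff takes n = ⌈−ln(1 − rB₀/P)/ln(1+r)⌉ = ⌈32.222⌉ = 33 payments; the last is £117.27.
Total paid = 32·£525.00 + £117.27 = £16,917.27.
Total interest = total paid − principal = £16,917.27 − £12,100.00 = £4,817.27.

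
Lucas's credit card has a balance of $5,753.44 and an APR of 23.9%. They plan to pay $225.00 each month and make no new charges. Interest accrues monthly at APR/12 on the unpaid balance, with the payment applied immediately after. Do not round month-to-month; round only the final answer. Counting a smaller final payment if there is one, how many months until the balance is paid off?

37 months

Monthly rate r = 23.9%/12 = 1.99167% = 0.0199167.
Recurrence: B ← B·(1+r) − $225.00.
Month 1: interest $114.59; balance after payment $5,643.03.
Month 2: interest $112.39; balance after payment $5,530.42.
Closed form: n = −ln(1 − rB₀/P)/ln(1+r) = −ln(0.49071)/ln(1.01992) ≈ 36.098, so the balance reaches zero during payment 37.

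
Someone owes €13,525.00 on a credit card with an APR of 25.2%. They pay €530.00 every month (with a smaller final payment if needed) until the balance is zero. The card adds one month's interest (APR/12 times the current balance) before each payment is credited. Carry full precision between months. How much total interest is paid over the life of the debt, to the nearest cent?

Monthly rate r = 25.2%/12 = 2.1% = 0.021.
Payoff takes n = ⌈−ln(1 − rB₀/P)/ln(1+r)⌉ = ⌈36.937⌉ = 37 payments; the last is €497.00.
Total paid = 36·€530.00 + €497.00 = €19,577.00.
Total interest = total paid − principal = €19,577.00 − €13,525.00 = €6,052.00.

€6,052.00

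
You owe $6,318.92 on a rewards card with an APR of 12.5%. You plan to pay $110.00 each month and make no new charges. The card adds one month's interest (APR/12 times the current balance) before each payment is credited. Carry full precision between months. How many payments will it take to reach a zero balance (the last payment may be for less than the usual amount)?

89 months

Monthly rate r = 12.5%/12 = 1.04167% = 0.0104167.
Recurrence: B ← B·(1+r) − $110.00.
Month 1: interest $65.82; balance after payment $6,274.74.
Month 2: interest $65.36; balance after payment $6,230.10.
Closed form: n = −ln(1 − rB₀/P)/ln(1+r) = −ln(0.40162)/ln(1.01042) ≈ 88.032, so the balance reaches zero during payment 89.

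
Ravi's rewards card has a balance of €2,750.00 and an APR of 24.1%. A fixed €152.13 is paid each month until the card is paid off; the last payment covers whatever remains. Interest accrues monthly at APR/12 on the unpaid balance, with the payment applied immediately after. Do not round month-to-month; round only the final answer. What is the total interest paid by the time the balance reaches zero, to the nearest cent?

Monthly rate r = 24.1%/12 = 2.00833% = 0.0200833.
Payoff takes n = ⌈−ln(1 − rB₀/P)/ln(1+r)⌉ = ⌈22.684⌉ = 23 payments; the last is €104.32.
Total paid = 22·€152.13 + €104.32 = €3,451.18.
Total interest = total paid − principal = €3,451.18 − €2,750.00 = €701.18.

€701.18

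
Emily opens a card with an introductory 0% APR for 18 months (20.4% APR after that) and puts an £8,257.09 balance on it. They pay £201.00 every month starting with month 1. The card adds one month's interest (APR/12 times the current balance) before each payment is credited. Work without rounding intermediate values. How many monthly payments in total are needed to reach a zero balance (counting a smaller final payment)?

48 payments

Promo months 1–18 at r₀ = 0%/12 = 0; months 19+ at r₁ = 20.4%/12 = 0.017.
After month 18 (no interest yet): B = £8,257.09 − 18·£201.00 = £4,639.09.
Then at r₁ with £201.00/mo: n₂ = −ln(1 − r₁·B/P)/ln(1+r₁) ≈ 29.55 → 30 more payments.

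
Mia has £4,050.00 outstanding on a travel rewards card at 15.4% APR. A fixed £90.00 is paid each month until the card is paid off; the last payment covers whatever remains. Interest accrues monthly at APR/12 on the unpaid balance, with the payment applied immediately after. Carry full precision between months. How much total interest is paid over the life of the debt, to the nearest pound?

Monthly rate r = 15.4%/12 = 1.28333% = 0.0128333.
Payoff takes n = ⌈−ln(1 − rB₀/P)/ln(1+r)⌉ = ⌈67.565⌉ = 68 payments; the last is £50.98.
Total paid = 67·£90.00 + £50.98 = £6,080.98.
Total interest = total paid − principal = £6,080.98 − £4,050.00 = £2,030.98.

£2,031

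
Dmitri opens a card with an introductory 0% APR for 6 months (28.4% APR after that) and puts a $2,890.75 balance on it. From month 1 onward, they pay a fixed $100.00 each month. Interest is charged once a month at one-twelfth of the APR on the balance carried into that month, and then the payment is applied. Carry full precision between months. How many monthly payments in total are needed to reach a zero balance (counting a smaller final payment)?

Promo months 1–6 at r₀ = 0%/12 = 0; months 7+ at r₁ = 28.4%/12 = 0.0236667.
After month 6 (no interest yet): B = $2,890.75 − 6·$100.00 = $2,290.75.
Then at r₁ with $100.00/mo: n₂ = −ln(1 − r₁·B/P)/ln(1+r₁) ≈ 33.40 → 34 more payments.

40 payments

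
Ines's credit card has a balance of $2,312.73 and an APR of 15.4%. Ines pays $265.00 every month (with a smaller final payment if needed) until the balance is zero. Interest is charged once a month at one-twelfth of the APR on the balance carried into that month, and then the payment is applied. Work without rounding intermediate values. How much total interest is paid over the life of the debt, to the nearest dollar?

Monthly rate r = 15.4%/12 = 1.28333% = 0.0128333.
Payoff takes n = ⌈−ln(1 − rB₀/P)/ln(1+r)⌉ = ⌈9.315⌉ = 10 payments; the last is $83.88.
Total paid = 9·$265.00 + $83.88 = $2,468.88.
Total interest = total paid − principal = $2,468.88 − $2,312.73 = $156.15.

$156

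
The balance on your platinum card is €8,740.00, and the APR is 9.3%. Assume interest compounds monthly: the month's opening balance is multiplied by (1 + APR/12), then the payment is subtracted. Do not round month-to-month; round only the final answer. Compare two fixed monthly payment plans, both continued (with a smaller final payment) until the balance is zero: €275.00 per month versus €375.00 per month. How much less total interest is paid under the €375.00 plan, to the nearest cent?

€395.97

Monthly rate r = 9.3%/12 = 0.775% = 0.00775.
At €275.00/mo: n = ⌈−ln(1 − rB₀/P)/ln(1+r)⌉ = 37 payments (last €172.96); total interest = total paid − €8,740.00 = €1,332.96.
At €375.00/mo: 26 payments (last €301.99); total interest €936.99.
Interest saved = €1,332.96 − €936.99 = €395.97.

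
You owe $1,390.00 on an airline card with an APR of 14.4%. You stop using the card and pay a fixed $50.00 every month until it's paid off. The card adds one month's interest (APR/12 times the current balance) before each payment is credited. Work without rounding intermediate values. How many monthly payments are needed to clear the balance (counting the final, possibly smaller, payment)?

Monthly rate r = 14.4%/12 = 1.2% = 0.012.
Recurrence: B ← B·(1+r) − $50.00.
Month 1: interest $16.68; balance after payment $1,356.68.
Month 2: interest $16.28; balance after payment $1,322.96.
Closed form: n = −ln(1 − rB₀/P)/ln(1+r) = −ln(0.6664)/ln(1.012) ≈ 34.025, so the balance reaches zero during payment 35.

35 payments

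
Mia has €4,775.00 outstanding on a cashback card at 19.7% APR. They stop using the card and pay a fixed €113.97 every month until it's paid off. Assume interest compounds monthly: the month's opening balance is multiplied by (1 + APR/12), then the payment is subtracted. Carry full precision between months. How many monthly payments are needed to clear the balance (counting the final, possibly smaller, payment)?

72 payments

Monthly rate r = 19.7%/12 = 1.64167% = 0.0164167.
Recurrence: B ← B·(1+r) − €113.97.
Month 1: interest €78.39; balance after payment €4,739.42.
Month 2: interest €77.81; balance after payment €4,703.26.
Closed form: n = −ln(1 − rB₀/P)/ln(1+r) = −ln(0.31219)/ln(1.01642) ≈ 71.493, so the balance reaches zero during payment 72.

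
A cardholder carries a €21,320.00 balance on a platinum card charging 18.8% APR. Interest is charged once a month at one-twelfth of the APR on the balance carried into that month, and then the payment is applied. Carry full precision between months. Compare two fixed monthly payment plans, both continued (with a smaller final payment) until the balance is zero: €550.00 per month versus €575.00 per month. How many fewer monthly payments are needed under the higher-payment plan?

5 fewer payments

Monthly rate r = 18.8%/12 = 1.56667% = 0.0156667.
At €550.00/mo: n = ⌈−ln(1 − rB₀/P)/ln(1+r)⌉ = 61 payments (last €70.85); total interest = total paid − €21,320.00 = €11,750.85.
At €575.00/mo: 56 payments (last €541.83); total interest €10,846.83.
Payments saved = 61 − 56 = 5.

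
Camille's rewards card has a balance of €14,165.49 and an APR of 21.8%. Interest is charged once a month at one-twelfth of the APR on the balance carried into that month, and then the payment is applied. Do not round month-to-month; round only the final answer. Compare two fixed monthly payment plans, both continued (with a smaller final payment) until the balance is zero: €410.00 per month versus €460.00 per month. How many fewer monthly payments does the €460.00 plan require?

9 fewer payments

Monthly rate r = 21.8%/12 = 1.81667% = 0.0181667.
At €410.00/mo: n = ⌈−ln(1 − rB₀/P)/ln(1+r)⌉ = 55 payments (last €359.00); total interest = total paid − €14,165.49 = €8,333.51.
At €460.00/mo: 46 payments (last €244.59); total interest €6,779.10.
Payments saved = 55 − 46 = 9.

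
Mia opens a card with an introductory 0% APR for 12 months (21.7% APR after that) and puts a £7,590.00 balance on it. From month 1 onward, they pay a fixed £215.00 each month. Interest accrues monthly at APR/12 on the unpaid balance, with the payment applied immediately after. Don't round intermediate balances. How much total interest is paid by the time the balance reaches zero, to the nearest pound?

£1,554

Promo months 1–12 at r₀ = 0%/12 = 0; months 13+ at r₁ = 21.7%/12 = 0.0180833.
After month 12 (no interest yet): B = £7,590.00 − 12·£215.00 = £5,010.00.
Then at r₁ with £215.00/mo: n₂ = −ln(1 − r₁·B/P)/ln(1+r₁) ≈ 30.53 → 31 more payments.
Total paid = 42·£215.00 + £114.00 = £9,144.00; interest = £9,144.00 − £7,590.00 = £1,554.00.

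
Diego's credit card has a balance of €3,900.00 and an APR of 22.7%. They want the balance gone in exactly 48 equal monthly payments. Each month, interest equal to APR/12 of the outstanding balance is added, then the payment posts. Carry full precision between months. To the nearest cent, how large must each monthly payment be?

Monthly rate r = 22.7%/12 = 1.89167% = 0.0189167.
Level-payment amortization: P = B₀·r / (1 − (1+r)^(−n)) = 3900.00·0.0189167 / (1 − 1.01892^(−48)).
Denominator 1 − (1+r)^(−48) = 0.593234581.
P = 73.775 / 0.593234581 ≈ 124.36.

€124.36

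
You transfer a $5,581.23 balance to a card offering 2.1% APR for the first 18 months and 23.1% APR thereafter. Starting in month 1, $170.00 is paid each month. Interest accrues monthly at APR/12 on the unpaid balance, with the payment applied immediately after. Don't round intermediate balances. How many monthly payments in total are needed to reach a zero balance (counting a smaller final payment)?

Promo months 1–18 at r₀ = 2.1%/12 = 0.00175; months 19+ at r₁ = 23.1%/12 = 0.01925.
After month 18: iterate B ← B·(1+r₀) − $170.00 for 18 months → $2,653.73.
Then at r₁ with $170.00/mo: n₂ = −ln(1 − r₁·B/P)/ln(1+r₁) ≈ 18.74 → 19 more payments.

37 payments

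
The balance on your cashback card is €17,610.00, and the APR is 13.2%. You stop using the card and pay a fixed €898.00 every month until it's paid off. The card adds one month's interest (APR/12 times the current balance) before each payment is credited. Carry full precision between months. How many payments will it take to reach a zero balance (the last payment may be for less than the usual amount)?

23 payments

Monthly rate r = 13.2%/12 = 1.1% = 0.011.
Recurrence: B ← B·(1+r) − €898.00.
Month 1: interest €193.71; balance after payment €16,905.71.
Month 2: interest €185.96; balance after payment €16,193.67.
Closed form: n = −ln(1 − rB₀/P)/ln(1+r) = −ln(0.78429)/ln(1.011) ≈ 22.210, so the balance reaches zero during payment 23.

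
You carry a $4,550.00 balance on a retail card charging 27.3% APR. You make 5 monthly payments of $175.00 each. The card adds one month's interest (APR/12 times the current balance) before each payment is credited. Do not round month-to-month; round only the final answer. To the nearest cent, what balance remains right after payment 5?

$4,175.92

Monthly rate r = 27.3%/12 = 2.275% = 0.02275.
Each month: B ← B·(1+r) − $175.00.
Month 1: interest $103.51; balance after payment $4,478.51.
Month 2: interest $101.89; balance after payment $4,405.40.
Month 3: interest $100.22; balance after payment $4,330.62.
Month 4: interest $98.52; balance after payment $4,254.14.
Month 5: interest $96.78; balance after payment $4,175.92.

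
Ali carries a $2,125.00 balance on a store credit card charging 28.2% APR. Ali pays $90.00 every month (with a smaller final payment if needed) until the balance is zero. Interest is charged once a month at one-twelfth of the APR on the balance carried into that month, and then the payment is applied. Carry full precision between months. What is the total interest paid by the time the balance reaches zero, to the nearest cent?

$1,011.13

Monthly rate r = 28.2%/12 = 2.35% = 0.0235.
Payoff takes n = ⌈−ln(1 − rB₀/P)/ln(1+r)⌉ = ⌈34.844⌉ = 35 payments; the last is $76.13.
Total paid = 34·$90.00 + $76.13 = $3,136.13.
Total interest = total paid − principal = $3,136.13 − $2,125.00 = $1,011.13.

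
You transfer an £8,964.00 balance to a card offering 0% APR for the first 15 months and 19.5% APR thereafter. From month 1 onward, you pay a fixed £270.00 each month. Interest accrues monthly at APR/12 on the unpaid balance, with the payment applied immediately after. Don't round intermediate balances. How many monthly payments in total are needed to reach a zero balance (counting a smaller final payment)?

Promo months 1–15 at r₀ = 0%/12 = 0; months 16+ at r₁ = 19.5%/12 = 0.01625.
After month 15 (no interest yet): B = £8,964.00 − 15·£270.00 = £4,914.00.
Then at r₁ with £270.00/mo: n₂ = −ln(1 − r₁·B/P)/ln(1+r₁) ≈ 21.75 → 22 more payments.

37 months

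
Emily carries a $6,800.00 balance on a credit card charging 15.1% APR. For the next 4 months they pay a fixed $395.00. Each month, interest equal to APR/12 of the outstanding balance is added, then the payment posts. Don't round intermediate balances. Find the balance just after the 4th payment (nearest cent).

$5,538.71

Monthly rate r = 15.1%/12 = 1.25833% = 0.0125833.
Each month: B ← B·(1+r) − $395.00.
Month 1: interest $85.57; balance after payment $6,490.57.
Month 2: interest $81.67; balance after payment $6,177.24.
Month 3: interest $77.73; balance after payment $5,859.97.
Month 4: interest $73.74; balance after payment $5,538.71.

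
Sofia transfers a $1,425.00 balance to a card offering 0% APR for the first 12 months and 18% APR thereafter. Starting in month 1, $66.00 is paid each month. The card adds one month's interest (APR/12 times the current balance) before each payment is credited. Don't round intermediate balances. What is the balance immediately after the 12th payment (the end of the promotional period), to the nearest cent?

Promo months 1–12 at r₀ = 0%/12 = 0; months 13+ at r₁ = 18%/12 = 0.015.
After month 12 (no interest yet): B = $1,425.00 − 12·$66.00 = $633.00.

$633.00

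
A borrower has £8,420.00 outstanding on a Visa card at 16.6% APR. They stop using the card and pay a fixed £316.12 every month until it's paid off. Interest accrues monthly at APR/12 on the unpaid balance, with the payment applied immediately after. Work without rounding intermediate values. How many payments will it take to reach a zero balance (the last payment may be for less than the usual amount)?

34 months

Monthly rate r = 16.6%/12 = 1.38333% = 0.0138333.
Recurrence: B ← B·(1+r) − £316.12.
Month 1: interest £116.48; balance after payment £8,220.36.
Month 2: interest £113.71; balance after payment £8,017.95.
Closed form: n = −ln(1 − rB₀/P)/ln(1+r) = −ln(0.63154)/ln(1.01383) ≈ 33.453, so the balance reaches zero during payment 34.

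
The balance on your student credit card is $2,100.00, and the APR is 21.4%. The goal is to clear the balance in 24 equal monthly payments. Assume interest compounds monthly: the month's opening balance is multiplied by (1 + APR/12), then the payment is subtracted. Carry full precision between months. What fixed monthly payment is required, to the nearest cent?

Monthly rate r = 21.4%/12 = 1.78333% = 0.0178333.
Level-payment amortization: P = B₀·r / (1 − (1+r)^(−n)) = 2100.00·0.0178333 / (1 − 1.01783^(−24)).
Denominator 1 − (1+r)^(−24) = 0.345725598.
P = 37.45 / 0.345725598 ≈ 108.32.

$108.32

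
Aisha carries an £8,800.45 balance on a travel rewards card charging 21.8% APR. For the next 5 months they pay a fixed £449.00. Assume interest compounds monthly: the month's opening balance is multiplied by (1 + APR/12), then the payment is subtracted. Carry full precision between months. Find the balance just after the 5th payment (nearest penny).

Monthly rate r = 21.8%/12 = 1.81667% = 0.0181667.
Each month: B ← B·(1+r) − £449.00.
Month 1: interest £159.87; balance after payment £8,511.32.
Month 2: interest £154.62; balance after payment £8,216.95.
Month 3: interest £149.27; balance after payment £7,917.22.
Month 4: interest £143.83; balance after payment £7,612.05.
Month 5: interest £138.29; balance after payment £7,301.34.

£7,301.34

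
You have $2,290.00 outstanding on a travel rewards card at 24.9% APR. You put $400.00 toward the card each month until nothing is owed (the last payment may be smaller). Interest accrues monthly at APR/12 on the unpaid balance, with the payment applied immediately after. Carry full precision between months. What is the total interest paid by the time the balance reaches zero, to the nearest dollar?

Monthly rate r = 24.9%/12 = 2.075% = 0.02075.
Payoff takes n = ⌈−ln(1 − rB₀/P)/ln(1+r)⌉ = ⌈6.158⌉ = 7 payments; the last is $63.60.
Total paid = 6·$400.00 + $63.60 = $2,463.60.
Total interest = total paid − principal = $2,463.60 − $2,290.00 = $173.60.

$174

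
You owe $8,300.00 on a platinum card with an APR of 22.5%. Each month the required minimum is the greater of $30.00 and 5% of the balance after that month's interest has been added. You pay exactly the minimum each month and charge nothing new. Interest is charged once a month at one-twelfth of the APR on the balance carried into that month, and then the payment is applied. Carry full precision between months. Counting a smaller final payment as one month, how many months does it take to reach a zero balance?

Monthly rate r = 22.5%/12 = 1.875% = 0.01875.
While 5% of the post-interest balance exceeds $30.00, each month B ← (B·(1+r))·(1 − 0.05), i.e. B shrinks by the factor (1+r)·0.95 = 0.96781.
This holds for months 1–81. Entering month 82 the balance is $586.36; 5% of the post-interest balance is now below $30.00, so the flat $30.00 minimum applies from here.
From month 82 a fixed $30.00 at rate r clears $586.36 in 25 more payments. Total: 81 + 25 = 106 months.

106 months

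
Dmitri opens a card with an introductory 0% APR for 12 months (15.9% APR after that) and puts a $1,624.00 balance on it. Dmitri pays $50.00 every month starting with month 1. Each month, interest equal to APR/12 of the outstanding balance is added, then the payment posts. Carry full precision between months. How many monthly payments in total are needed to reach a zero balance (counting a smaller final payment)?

Promo months 1–12 at r₀ = 0%/12 = 0; months 13+ at r₁ = 15.9%/12 = 0.01325.
After month 12 (no interest yet): B = $1,624.00 − 12·$50.00 = $1,024.00.
Then at r₁ with $50.00/mo: n₂ = −ln(1 − r₁·B/P)/ln(1+r₁) ≈ 24.05 → 25 more payments.

37 months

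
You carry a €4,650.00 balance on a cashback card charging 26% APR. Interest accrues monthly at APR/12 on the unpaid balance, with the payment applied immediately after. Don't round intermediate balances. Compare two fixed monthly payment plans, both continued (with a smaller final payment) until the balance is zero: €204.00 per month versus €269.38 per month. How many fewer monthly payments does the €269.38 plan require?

Monthly rate r = 26%/12 = 2.16667% = 0.0216667.
At €204.00/mo: n = ⌈−ln(1 − rB₀/P)/ln(1+r)⌉ = 32 payments (last €157.16); total interest = total paid − €4,650.00 = €1,831.16.
At €269.38/mo: 22 payments (last €230.03); total interest €1,237.01.
Payments saved = 32 − 22 = 10.

10 fewer payments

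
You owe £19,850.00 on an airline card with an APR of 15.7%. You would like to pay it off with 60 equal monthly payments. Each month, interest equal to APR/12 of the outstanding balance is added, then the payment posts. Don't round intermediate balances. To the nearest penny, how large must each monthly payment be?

Monthly rate r = 15.7%/12 = 1.30833% = 0.0130833.
Level-payment amortization: P = B₀·r / (1 − (1+r)^(−n)) = 19850.00·0.0130833 / (1 − 1.01308^(−60)).
Denominator 1 − (1+r)^(−60) = 0.541552339.
P = 259.704 / 0.541552339 ≈ 479.56.

£479.56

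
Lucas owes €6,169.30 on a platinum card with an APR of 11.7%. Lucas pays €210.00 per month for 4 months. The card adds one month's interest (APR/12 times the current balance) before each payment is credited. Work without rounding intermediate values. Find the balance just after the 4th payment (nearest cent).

Monthly rate r = 11.7%/12 = 0.975% = 0.00975.
Each month: B ← B·(1+r) − €210.00.
Month 1: interest €60.15; balance after payment €6,019.45.
Month 2: interest €58.69; balance after payment €5,868.14.
Month 3: interest €57.21; balance after payment €5,715.35.
Month 4: interest €55.72; balance after payment €5,561.08.

€5,561.08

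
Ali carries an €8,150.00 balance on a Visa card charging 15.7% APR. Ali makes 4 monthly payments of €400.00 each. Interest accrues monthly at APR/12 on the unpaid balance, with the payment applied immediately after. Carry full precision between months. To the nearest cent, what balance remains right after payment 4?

Monthly rate r = 15.7%/12 = 1.30833% = 0.0130833.
Each month: B ← B·(1+r) − €400.00.
Month 1: interest €106.63; balance after payment €7,856.63.
Month 2: interest €102.79; balance after payment €7,559.42.
Month 3: interest €98.90; balance after payment €7,258.32.
Month 4: interest €94.96; balance after payment €6,953.29.

€6,953.29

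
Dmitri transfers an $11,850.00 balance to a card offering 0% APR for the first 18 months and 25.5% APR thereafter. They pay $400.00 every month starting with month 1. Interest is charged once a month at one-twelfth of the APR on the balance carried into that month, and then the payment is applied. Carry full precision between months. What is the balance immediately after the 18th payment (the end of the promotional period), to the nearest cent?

Promo months 1–18 at r₀ = 0%/12 = 0; months 19+ at r₁ = 25.5%/12 = 0.02125.
After month 18 (no interest yet): B = $11,850.00 − 18·$400.00 = $4,650.00.

$4,650.00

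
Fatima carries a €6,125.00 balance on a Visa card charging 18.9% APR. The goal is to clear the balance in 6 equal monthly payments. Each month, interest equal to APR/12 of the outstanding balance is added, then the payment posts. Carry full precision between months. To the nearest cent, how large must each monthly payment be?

€1,077.84

Monthly rate r = 18.9%/12 = 1.575% = 0.01575.
Level-payment amortization: P = B₀·r / (1 − (1+r)^(−n)) = 6125.00·0.01575 / (1 − 1.01575^(−6)).
Denominator 1 − (1+r)^(−6) = 0.0895019626.
P = 96.4688 / 0.0895019626 ≈ 1077.84.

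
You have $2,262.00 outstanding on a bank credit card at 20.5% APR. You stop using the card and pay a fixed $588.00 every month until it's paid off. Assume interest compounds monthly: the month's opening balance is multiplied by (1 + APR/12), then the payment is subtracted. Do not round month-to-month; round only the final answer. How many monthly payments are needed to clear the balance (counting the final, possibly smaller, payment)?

5 months

Monthly rate r = 20.5%/12 = 1.70833% = 0.0170833.
Recurrence: B ← B·(1+r) − $588.00.
Month 1: interest $38.64; balance after payment $1,712.64.
Month 2: interest $29.26; balance after payment $1,153.90.
Month 3: interest $19.71; balance after payment $585.61.
Month 4: interest $10.00; balance after payment $7.62.
Month 5: interest $0.13; balance after payment $0.00.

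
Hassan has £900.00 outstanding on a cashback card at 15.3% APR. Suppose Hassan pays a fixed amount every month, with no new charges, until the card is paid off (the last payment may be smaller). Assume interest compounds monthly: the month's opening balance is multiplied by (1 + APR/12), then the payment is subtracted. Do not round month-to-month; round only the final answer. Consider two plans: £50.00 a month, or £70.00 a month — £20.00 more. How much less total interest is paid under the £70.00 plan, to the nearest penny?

Monthly rate r = 15.3%/12 = 1.275% = 0.01275.
At £50.00/mo: n = ⌈−ln(1 − rB₀/P)/ln(1+r)⌉ = 21 payments (last £29.00); total interest = total paid − £900.00 = £129.00.
At £70.00/mo: 15 payments (last £9.28); total interest £89.28.
Interest saved = £129.00 − £89.28 = £39.72.

£39.72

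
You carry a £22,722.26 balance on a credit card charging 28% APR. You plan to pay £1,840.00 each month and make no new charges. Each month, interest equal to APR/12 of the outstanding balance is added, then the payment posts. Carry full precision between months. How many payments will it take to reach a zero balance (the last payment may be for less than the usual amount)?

15 payments

Monthly rate r = 28%/12 = 2.33333% = 0.0233333.
Recurrence: B ← B·(1+r) − £1,840.00.
Month 1: interest £530.19; balance after payment £21,412.45.
Month 2: interest £499.62; balance after payment £20,072.07.
Closed form: n = −ln(1 − rB₀/P)/ln(1+r) = −ln(0.71186)/ln(1.02333) ≈ 14.736, so the balance reaches zero during payment 15.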